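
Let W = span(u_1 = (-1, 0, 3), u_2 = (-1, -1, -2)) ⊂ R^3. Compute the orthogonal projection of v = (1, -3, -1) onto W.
proj_W(v) = (-16/35, -4/7, -52/35)

Set up U = [u_1 | ... | u_2] ∈ R^(3×2). The projector onto W = col(U) is P = U (U^T U)^(-1) U^T.
Compute U^T U =
  [10, -5]
  [-5, 6],
and U^T v = (-4, 4).
Solve U^T U · c = U^T v for the coefficients: c = (-4/35, 4/7). The projection is proj_W(v) = U c.
Check: (v - proj_W(v)) · u_1 = 0  (should be 0).
Check: (v - proj_W(v)) · u_2 = 0  (should be 0).
Result: proj_W(v) = (-16/35, -4/7, -52/35).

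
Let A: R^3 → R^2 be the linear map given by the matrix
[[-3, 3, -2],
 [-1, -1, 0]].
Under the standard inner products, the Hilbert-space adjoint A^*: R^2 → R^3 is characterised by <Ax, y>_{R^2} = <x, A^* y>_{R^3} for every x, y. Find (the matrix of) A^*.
A^* = A^T =
[[-3, -1],
 [3, -1],
 [-2, 0]]

For real matrices with standard dot products, the defining identity <Ax, y> = <x, A^* y> gives (Ax)^T y = x^T (A^*) y, i.e. x^T A^T y = x^T (A^*) y. Since this holds for all x, y, we must have A^* = A^T. Therefore
A^* =
[[-3, -1],
 [3, -1],
 [-2, 0]].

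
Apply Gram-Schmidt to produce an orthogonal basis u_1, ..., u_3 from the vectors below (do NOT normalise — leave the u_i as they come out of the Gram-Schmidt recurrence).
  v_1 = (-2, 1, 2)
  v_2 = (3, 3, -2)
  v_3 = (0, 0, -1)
Orthogonal basis:
  u_1 = (-2, 1, 2)
  u_2 = (13/9, 34/9, -4/9)
  u_3 = (-72/149, 18/149, -81/149)

Apply the Gram-Schmidt recurrence
  u_1 = v_1
  u_i = v_i − Σ_{j<i} ((v_i · u_j) / (u_j · u_j)) · u_j.

Step by step this gives:
  u_1 = (-2, 1, 2)
  u_2 = (13/9, 34/9, -4/9)
  u_3 = (-72/149, 18/149, -81/149)

Orthogonality check:
  u_2 · u_1 = 0 (should be 0)
  u_3 · u_1 = 0 (should be 0)
  u_3 · u_2 = 0 (should be 0)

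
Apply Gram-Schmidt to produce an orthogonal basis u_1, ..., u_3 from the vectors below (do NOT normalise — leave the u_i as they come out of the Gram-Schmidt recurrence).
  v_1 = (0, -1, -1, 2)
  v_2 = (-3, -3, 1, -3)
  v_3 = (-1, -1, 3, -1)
Orthogonal basis:
  u_1 = (0, -1, -1, 2)
  u_2 = (-3, -11/3, 1/3, -5/3)
  u_3 = (2/19, -6/19, 42/19, 18/19)

Apply the Gram-Schmidt recurrence
  u_1 = v_1
  u_i = v_i − Σ_{j<i} ((v_i · u_j) / (u_j · u_j)) · u_j.

Step by step this gives:
  u_1 = (0, -1, -1, 2)
  u_2 = (-3, -11/3, 1/3, -5/3)
  u_3 = (2/19, -6/19, 42/19, 18/19)

Orthogonality check:
  u_2 · u_1 = 0 (should be 0)
  u_3 · u_1 = 0 (should be 0)
  u_3 · u_2 = 0 (should be 0)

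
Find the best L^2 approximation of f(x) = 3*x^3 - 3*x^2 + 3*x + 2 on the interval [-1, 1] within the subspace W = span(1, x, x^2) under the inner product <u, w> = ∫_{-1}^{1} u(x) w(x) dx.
g(x) = -3*x^2 + 24*x/5 + 2

The best approximation g ∈ W is the orthogonal projection of f onto W. Writing g = a_0 + a_1 x + a_2 x^2, the coefficients solve the normal equations G · a = b where
  G_{ij} = <φ_i, φ_j> and b_i = <f, φ_i>, with φ_0 = 1, φ_1 = x, φ_2 = x^2.
G =
  [2, 0, 2/3]
  [0, 2/3, 0]
  [2/3, 0, 2/5],
b = (2, 16/5, 2/15).
Solving gives a_0 = 2, a_1 = 24/5, a_2 = -3, so
  g(x) = -3*x^2 + 24*x/5 + 2.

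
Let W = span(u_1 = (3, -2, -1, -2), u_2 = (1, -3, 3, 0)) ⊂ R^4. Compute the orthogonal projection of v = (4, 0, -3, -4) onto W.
proj_W(v) = (23/6, -125/153, -1151/306, -467/153)

Set up U = [u_1 | ... | u_2] ∈ R^(4×2). The projector onto W = col(U) is P = U (U^T U)^(-1) U^T.
Compute U^T U =
  [18, 6]
  [6, 19],
and U^T v = (23, -5).
Solve U^T U · c = U^T v for the coefficients: c = (467/306, -38/51). The projection is proj_W(v) = U c.
Check: (v - proj_W(v)) · u_1 = 0  (should be 0).
Check: (v - proj_W(v)) · u_2 = 0  (should be 0).
Result: proj_W(v) = (23/6, -125/153, -1151/306, -467/153).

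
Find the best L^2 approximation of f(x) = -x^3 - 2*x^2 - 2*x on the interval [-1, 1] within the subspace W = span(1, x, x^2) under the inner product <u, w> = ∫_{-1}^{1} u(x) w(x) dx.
g(x) = -2*x^2 - 13*x/5

The best approximation g ∈ W is the orthogonal projection of f onto W. Writing g = a_0 + a_1 x + a_2 x^2, the coefficients solve the normal equations G · a = b where
  G_{ij} = <φ_i, φ_j> and b_i = <f, φ_i>, with φ_0 = 1, φ_1 = x, φ_2 = x^2.
G =
  [2, 0, 2/3]
  [0, 2/3, 0]
  [2/3, 0, 2/5],
b = (-4/3, -26/15, -4/5).
Solving gives a_0 = 0, a_1 = -13/5, a_2 = -2, so
  g(x) = -2*x^2 - 13*x/5.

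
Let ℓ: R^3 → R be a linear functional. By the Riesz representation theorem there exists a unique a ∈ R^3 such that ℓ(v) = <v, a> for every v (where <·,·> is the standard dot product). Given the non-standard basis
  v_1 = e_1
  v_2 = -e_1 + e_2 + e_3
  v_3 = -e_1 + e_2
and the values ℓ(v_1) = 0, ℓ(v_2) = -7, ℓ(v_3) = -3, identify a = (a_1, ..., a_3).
a = (0, -3, -4)

Write a = (a_1, ..., a_3) in the standard basis. For each basis vector v_i, ℓ(v_i) = <v_i, a> is a linear equation in the a_j's. Collect the n equations into a matrix system V a = ℓ, where row i of V is v_i (expressed in the standard basis). Since V is invertible (lower-triangular with 1s on the diagonal, up to permutation), solve by back-substitution:
  V =
[[1, 0, 0],
 [-1, 1, 1],
 [-1, 1, 0]]
  V a = (0, -7, -3)
Solving gives a = (0, -3, -4).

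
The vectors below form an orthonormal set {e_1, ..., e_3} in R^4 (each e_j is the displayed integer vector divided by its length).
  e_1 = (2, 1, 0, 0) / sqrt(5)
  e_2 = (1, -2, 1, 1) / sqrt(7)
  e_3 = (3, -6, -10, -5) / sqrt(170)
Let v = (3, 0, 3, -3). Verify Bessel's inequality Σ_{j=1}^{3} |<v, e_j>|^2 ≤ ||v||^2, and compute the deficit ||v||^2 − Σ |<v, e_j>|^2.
Σ |<v, e_j>|^2 = 1035/119; ||v||^2 = 27; deficit = 2178/119

Write each e_j = u_j / sqrt(<u_j, u_j>) where u_j is the displayed integer vector. Then <v, e_j> = <v, u_j> / sqrt(<u_j, u_j>), so |<v, e_j>|^2 = <v, u_j>^2 / <u_j, u_j>.
Coefficients: <v, e_1> = 6/sqrt(5), <v, e_2> = 3/sqrt(7), <v, e_3> = -6/sqrt(170).
Square and sum: Σ |<v, e_j>|^2 = 1035/119.
Compute ||v||^2 = v·v = 27.
Deficit = 27 − 1035/119 = 2178/119 ≥ 0, confirming Bessel's inequality. (The deficit equals ||v − Σ <v,e_j> e_j||^2, the squared distance from v to span{e_j}.)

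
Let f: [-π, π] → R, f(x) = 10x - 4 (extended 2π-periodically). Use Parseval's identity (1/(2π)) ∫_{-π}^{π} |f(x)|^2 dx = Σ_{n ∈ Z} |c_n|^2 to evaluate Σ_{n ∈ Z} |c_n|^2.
Σ |c_n|^2 = 100π^2/3 + 16

Expand and integrate term by term over [-π, π]:
  ∫ (10x)^2 dx = 100·(2π^3/3); ∫ 2·10·(-4)·x dx = 0 (odd integrand); ∫ (-4)^2 dx = 16·2π.
So (1/(2π)) ∫_{-π}^{π} (10x - 4)^2 dx = 100π^2/3 + 16 = 100π^2/3 + 16.
Parseval ⇒ Σ |c_n|^2 = 100π^2/3 + 16.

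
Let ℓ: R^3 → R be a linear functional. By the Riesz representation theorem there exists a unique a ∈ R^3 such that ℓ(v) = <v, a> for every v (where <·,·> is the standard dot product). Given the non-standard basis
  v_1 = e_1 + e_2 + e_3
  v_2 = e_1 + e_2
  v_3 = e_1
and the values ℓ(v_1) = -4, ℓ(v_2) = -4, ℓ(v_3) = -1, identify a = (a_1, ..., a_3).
a = (-1, -3, 0)

Write a = (a_1, ..., a_3) in the standard basis. For each basis vector v_i, ℓ(v_i) = <v_i, a> is a linear equation in the a_j's. Collect the n equations into a matrix system V a = ℓ, where row i of V is v_i (expressed in the standard basis). Since V is invertible (lower-triangular with 1s on the diagonal, up to permutation), solve by back-substitution:
  V =
[[1, 1, 1],
 [1, 1, 0],
 [1, 0, 0]]
  V a = (-4, -4, -1)
Solving gives a = (-1, -3, 0).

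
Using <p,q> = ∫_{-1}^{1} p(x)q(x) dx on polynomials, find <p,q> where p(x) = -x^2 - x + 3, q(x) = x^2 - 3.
<p,q> = -72/5

Expand the product: p(x)·q(x) = -x^4 - x^3 + 6*x^2 + 3*x - 9.
∫_{-1}^{1} of each monomial x^k gives [2/(k+1) if k even, 0 if k odd]. Integrating term-by-term (or equivalently evaluating the antiderivative F(x) = -x^5/5 - x^4/4 + 2*x^3 + 3*x^2/2 - 9*x at the endpoints):
  F(1) − F(−1) = -119/20 − (169/20) = -72/5.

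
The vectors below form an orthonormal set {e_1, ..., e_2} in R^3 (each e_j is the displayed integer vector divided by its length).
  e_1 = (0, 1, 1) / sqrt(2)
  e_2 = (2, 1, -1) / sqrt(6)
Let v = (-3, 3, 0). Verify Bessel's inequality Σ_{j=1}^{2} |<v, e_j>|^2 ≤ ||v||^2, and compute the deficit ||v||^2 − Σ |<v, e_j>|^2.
Σ |<v, e_j>|^2 = 6; ||v||^2 = 18; deficit = 12

Write each e_j = u_j / sqrt(<u_j, u_j>) where u_j is the displayed integer vector. Then <v, e_j> = <v, u_j> / sqrt(<u_j, u_j>), so |<v, e_j>|^2 = <v, u_j>^2 / <u_j, u_j>.
Coefficients: <v, e_1> = 3/sqrt(2), <v, e_2> = -3/sqrt(6).
Square and sum: Σ |<v, e_j>|^2 = 6.
Compute ||v||^2 = v·v = 18.
Deficit = 18 − 6 = 12 ≥ 0, confirming Bessel's inequality. (The deficit equals ||v − Σ <v,e_j> e_j||^2, the squared distance from v to span{e_j}.)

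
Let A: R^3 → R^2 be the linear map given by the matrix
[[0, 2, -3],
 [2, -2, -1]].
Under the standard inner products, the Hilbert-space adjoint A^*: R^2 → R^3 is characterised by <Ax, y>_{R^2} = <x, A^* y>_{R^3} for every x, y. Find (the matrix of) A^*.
A^* = A^T =
[[0, 2],
 [2, -2],
 [-3, -1]]

For real matrices with standard dot products, the defining identity <Ax, y> = <x, A^* y> gives (Ax)^T y = x^T (A^*) y, i.e. x^T A^T y = x^T (A^*) y. Since this holds for all x, y, we must have A^* = A^T. Therefore
A^* =
[[0, 2],
 [2, -2],
 [-3, -1]].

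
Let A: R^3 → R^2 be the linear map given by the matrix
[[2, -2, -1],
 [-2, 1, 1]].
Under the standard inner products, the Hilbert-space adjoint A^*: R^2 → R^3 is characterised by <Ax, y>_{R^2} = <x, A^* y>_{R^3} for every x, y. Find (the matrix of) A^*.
A^* = A^T =
[[2, -2],
 [-2, 1],
 [-1, 1]]

For real matrices with standard dot products, the defining identity <Ax, y> = <x, A^* y> gives (Ax)^T y = x^T (A^*) y, i.e. x^T A^T y = x^T (A^*) y. Since this holds for all x, y, we must have A^* = A^T. Therefore
A^* =
[[2, -2],
 [-2, 1],
 [-1, 1]].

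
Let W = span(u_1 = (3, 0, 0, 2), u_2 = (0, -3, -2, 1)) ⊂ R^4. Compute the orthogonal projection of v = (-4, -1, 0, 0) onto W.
proj_W(v) = (-261/89, -189/178, -63/89, -285/178)

Set up U = [u_1 | ... | u_2] ∈ R^(4×2). The projector onto W = col(U) is P = U (U^T U)^(-1) U^T.
Compute U^T U =
  [13, 2]
  [2, 14],
and U^T v = (-12, 3).
Solve U^T U · c = U^T v for the coefficients: c = (-87/89, 63/178). The projection is proj_W(v) = U c.
Check: (v - proj_W(v)) · u_1 = 0  (should be 0).
Check: (v - proj_W(v)) · u_2 = 0  (should be 0).
Result: proj_W(v) = (-261/89, -189/178, -63/89, -285/178).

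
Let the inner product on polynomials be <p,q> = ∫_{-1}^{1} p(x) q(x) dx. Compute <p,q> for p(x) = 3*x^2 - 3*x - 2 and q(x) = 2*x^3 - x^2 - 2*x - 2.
<p,q> = 86/15

Expand the product: p(x)·q(x) = 6*x^5 - 9*x^4 - 7*x^3 + 2*x^2 + 10*x + 4.
∫_{-1}^{1} of each monomial x^k gives [2/(k+1) if k even, 0 if k odd]. Integrating term-by-term (or equivalently evaluating the antiderivative F(x) = x^6 - 9*x^5/5 - 7*x^4/4 + 2*x^3/3 + 5*x^2 + 4*x at the endpoints):
  F(1) − F(−1) = 427/60 − (83/60) = 86/15.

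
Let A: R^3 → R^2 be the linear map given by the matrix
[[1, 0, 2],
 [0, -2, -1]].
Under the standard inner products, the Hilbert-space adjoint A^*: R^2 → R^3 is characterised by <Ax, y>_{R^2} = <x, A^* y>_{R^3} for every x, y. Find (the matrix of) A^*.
A^* = A^T =
[[1, 0],
 [0, -2],
 [2, -1]]

For real matrices with standard dot products, the defining identity <Ax, y> = <x, A^* y> gives (Ax)^T y = x^T (A^*) y, i.e. x^T A^T y = x^T (A^*) y. Since this holds for all x, y, we must have A^* = A^T. Therefore
A^* =
[[1, 0],
 [0, -2],
 [2, -1]].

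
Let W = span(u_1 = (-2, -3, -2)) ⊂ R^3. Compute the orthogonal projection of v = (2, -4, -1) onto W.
proj_W(v) = (-20/17, -30/17, -20/17)

Set up U = [u_1 | ... | u_1] ∈ R^(3×1). The projector onto W = col(U) is P = U (U^T U)^(-1) U^T.
Compute U^T U =
  [17],
and U^T v = (10).
Solve U^T U · c = U^T v for the coefficients: c = (10/17). The projection is proj_W(v) = U c.
Check: (v - proj_W(v)) · u_1 = 0  (should be 0).
Result: proj_W(v) = (-20/17, -30/17, -20/17).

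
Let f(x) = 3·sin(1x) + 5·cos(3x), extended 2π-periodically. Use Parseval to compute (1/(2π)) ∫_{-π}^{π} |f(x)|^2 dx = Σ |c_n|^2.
Σ |c_n|^2 = 17

Expand |f|^2 and use orthogonality of {sin(nx), cos(mx)} on [-π, π]:
  ∫_{-π}^{π} sin(nx)^2 dx = π, ∫ cos(mx)^2 dx = π, and cross terms integrate to 0.
So ∫_{-π}^{π} f(x)^2 dx = 3^2 · π + 5^2 · π = (9 + 25)π.
Divide by 2π: (9 + 25)/2 = 17.
By Parseval, this equals Σ |c_n|^2.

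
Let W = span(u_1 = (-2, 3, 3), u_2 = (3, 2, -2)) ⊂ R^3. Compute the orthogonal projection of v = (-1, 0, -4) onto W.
proj_W(v) = (215/169, -160/169, -20/13)

Set up U = [u_1 | ... | u_2] ∈ R^(3×2). The projector onto W = col(U) is P = U (U^T U)^(-1) U^T.
Compute U^T U =
  [22, -6]
  [-6, 17],
and U^T v = (-10, 5).
Solve U^T U · c = U^T v for the coefficients: c = (-70/169, 25/169). The projection is proj_W(v) = U c.
Check: (v - proj_W(v)) · u_1 = 0  (should be 0).
Check: (v - proj_W(v)) · u_2 = 0  (should be 0).
Result: proj_W(v) = (215/169, -160/169, -20/13).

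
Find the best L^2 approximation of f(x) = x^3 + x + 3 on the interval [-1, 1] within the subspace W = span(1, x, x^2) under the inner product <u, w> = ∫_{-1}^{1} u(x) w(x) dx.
g(x) = 8*x/5 + 3

The best approximation g ∈ W is the orthogonal projection of f onto W. Writing g = a_0 + a_1 x + a_2 x^2, the coefficients solve the normal equations G · a = b where
  G_{ij} = <φ_i, φ_j> and b_i = <f, φ_i>, with φ_0 = 1, φ_1 = x, φ_2 = x^2.
G =
  [2, 0, 2/3]
  [0, 2/3, 0]
  [2/3, 0, 2/5],
b = (6, 16/15, 2).
Solving gives a_0 = 3, a_1 = 8/5, a_2 = 0, so
  g(x) = 8*x/5 + 3.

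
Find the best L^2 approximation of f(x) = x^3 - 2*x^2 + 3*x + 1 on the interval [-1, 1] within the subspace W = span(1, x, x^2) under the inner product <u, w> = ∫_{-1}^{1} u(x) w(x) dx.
g(x) = -2*x^2 + 18*x/5 + 1

The best approximation g ∈ W is the orthogonal projection of f onto W. Writing g = a_0 + a_1 x + a_2 x^2, the coefficients solve the normal equations G · a = b where
  G_{ij} = <φ_i, φ_j> and b_i = <f, φ_i>, with φ_0 = 1, φ_1 = x, φ_2 = x^2.
G =
  [2, 0, 2/3]
  [0, 2/3, 0]
  [2/3, 0, 2/5],
b = (2/3, 12/5, -2/15).
Solving gives a_0 = 1, a_1 = 18/5, a_2 = -2, so
  g(x) = -2*x^2 + 18*x/5 + 1.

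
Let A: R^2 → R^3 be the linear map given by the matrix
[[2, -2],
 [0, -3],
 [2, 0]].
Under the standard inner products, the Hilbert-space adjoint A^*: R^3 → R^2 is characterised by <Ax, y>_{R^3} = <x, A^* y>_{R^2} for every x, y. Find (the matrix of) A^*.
A^* = A^T =
[[2, 0, 2],
 [-2, -3, 0]]

For real matrices with standard dot products, the defining identity <Ax, y> = <x, A^* y> gives (Ax)^T y = x^T (A^*) y, i.e. x^T A^T y = x^T (A^*) y. Since this holds for all x, y, we must have A^* = A^T. Therefore
A^* =
[[2, 0, 2],
 [-2, -3, 0]].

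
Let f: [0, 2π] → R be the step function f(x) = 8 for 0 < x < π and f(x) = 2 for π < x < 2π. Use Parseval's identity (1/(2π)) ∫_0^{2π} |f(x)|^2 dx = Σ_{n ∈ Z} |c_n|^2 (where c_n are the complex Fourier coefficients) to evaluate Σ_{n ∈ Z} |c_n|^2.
Σ |c_n|^2 = 34

Parseval equates the L^2 energy of f (normalised by 1/(2π)) with the ℓ^2 sum of its Fourier coefficients: (1/(2π)) ∫_0^{2π} |f|^2 = Σ |c_n|^2.
Compute the left side: (1/(2π)) [∫_0^π 8^2 dx + ∫_π^{2π} 2^2 dx] = (1/(2π)) · (64π + 4π) = (64 + 4)/2 = 34.
So Σ_{n ∈ Z} |c_n|^2 = 34.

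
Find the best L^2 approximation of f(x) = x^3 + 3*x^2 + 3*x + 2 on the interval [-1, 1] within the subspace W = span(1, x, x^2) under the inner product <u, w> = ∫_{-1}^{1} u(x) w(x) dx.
g(x) = 3*x^2 + 18*x/5 + 2

The best approximation g ∈ W is the orthogonal projection of f onto W. Writing g = a_0 + a_1 x + a_2 x^2, the coefficients solve the normal equations G · a = b where
  G_{ij} = <φ_i, φ_j> and b_i = <f, φ_i>, with φ_0 = 1, φ_1 = x, φ_2 = x^2.
G =
  [2, 0, 2/3]
  [0, 2/3, 0]
  [2/3, 0, 2/5],
b = (6, 12/5, 38/15).
Solving gives a_0 = 2, a_1 = 18/5, a_2 = 3, so
  g(x) = 3*x^2 + 18*x/5 + 2.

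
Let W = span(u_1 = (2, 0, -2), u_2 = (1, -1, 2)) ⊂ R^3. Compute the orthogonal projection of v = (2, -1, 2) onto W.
proj_W(v) = (21/11, -14/11, 21/11)

Set up U = [u_1 | ... | u_2] ∈ R^(3×2). The projector onto W = col(U) is P = U (U^T U)^(-1) U^T.
Compute U^T U =
  [8, -2]
  [-2, 6],
and U^T v = (0, 7).
Solve U^T U · c = U^T v for the coefficients: c = (7/22, 14/11). The projection is proj_W(v) = U c.
Check: (v - proj_W(v)) · u_1 = 0  (should be 0).
Check: (v - proj_W(v)) · u_2 = 0  (should be 0).
Result: proj_W(v) = (21/11, -14/11, 21/11).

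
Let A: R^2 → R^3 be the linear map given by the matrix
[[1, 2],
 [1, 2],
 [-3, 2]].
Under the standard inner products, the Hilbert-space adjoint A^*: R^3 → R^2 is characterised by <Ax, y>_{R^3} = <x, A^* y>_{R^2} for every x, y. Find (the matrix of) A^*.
A^* = A^T =
[[1, 1, -3],
 [2, 2, 2]]

For real matrices with standard dot products, the defining identity <Ax, y> = <x, A^* y> gives (Ax)^T y = x^T (A^*) y, i.e. x^T A^T y = x^T (A^*) y. Since this holds for all x, y, we must have A^* = A^T. Therefore
A^* =
[[1, 1, -3],
 [2, 2, 2]].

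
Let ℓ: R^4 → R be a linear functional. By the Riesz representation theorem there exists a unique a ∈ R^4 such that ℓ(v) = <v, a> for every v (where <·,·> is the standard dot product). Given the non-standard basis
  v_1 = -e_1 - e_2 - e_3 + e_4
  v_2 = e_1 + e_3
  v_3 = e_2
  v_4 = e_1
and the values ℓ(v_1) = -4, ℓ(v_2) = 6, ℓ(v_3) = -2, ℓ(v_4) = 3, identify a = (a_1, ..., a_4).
a = (3, -2, 3, 0)

Write a = (a_1, ..., a_4) in the standard basis. For each basis vector v_i, ℓ(v_i) = <v_i, a> is a linear equation in the a_j's. Collect the n equations into a matrix system V a = ℓ, where row i of V is v_i (expressed in the standard basis). Since V is invertible (lower-triangular with 1s on the diagonal, up to permutation), solve by back-substitution:
  V =
[[-1, -1, -1, 1],
 [1, 0, 1, 0],
 [0, 1, 0, 0],
 [1, 0, 0, 0]]
  V a = (-4, 6, -2, 3)
Solving gives a = (3, -2, 3, 0).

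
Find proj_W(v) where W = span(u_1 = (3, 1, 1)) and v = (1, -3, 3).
proj_W(v) = (9/11, 3/11, 3/11)

Set up U = [u_1 | ... | u_1] ∈ R^(3×1). The projector onto W = col(U) is P = U (U^T U)^(-1) U^T.
Compute U^T U =
  [11],
and U^T v = (3).
Solve U^T U · c = U^T v for the coefficients: c = (3/11). The projection is proj_W(v) = U c.
Check: (v - proj_W(v)) · u_1 = 0  (should be 0).
Result: proj_W(v) = (9/11, 3/11, 3/11).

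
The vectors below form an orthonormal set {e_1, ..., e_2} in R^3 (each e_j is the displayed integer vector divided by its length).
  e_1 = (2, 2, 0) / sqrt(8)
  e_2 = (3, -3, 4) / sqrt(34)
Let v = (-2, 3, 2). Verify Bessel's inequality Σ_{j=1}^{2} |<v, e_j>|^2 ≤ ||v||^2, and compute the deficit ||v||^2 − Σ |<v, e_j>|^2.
Σ |<v, e_j>|^2 = 33/17; ||v||^2 = 17; deficit = 256/17

Write each e_j = u_j / sqrt(<u_j, u_j>) where u_j is the displayed integer vector. Then <v, e_j> = <v, u_j> / sqrt(<u_j, u_j>), so |<v, e_j>|^2 = <v, u_j>^2 / <u_j, u_j>.
Coefficients: <v, e_1> = 2/sqrt(8), <v, e_2> = -7/sqrt(34).
Square and sum: Σ |<v, e_j>|^2 = 33/17.
Compute ||v||^2 = v·v = 17.
Deficit = 17 − 33/17 = 256/17 ≥ 0, confirming Bessel's inequality. (The deficit equals ||v − Σ <v,e_j> e_j||^2, the squared distance from v to span{e_j}.)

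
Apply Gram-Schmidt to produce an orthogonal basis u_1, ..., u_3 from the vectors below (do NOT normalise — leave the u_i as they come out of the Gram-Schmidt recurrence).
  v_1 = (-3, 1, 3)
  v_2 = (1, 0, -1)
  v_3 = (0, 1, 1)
Orthogonal basis:
  u_1 = (-3, 1, 3)
  u_2 = (1/19, 6/19, -1/19)
  u_3 = (1/2, 0, 1/2)

Apply the Gram-Schmidt recurrence
  u_1 = v_1
  u_i = v_i − Σ_{j<i} ((v_i · u_j) / (u_j · u_j)) · u_j.

Step by step this gives:
  u_1 = (-3, 1, 3)
  u_2 = (1/19, 6/19, -1/19)
  u_3 = (1/2, 0, 1/2)

Orthogonality check:
  u_2 · u_1 = 0 (should be 0)
  u_3 · u_1 = 0 (should be 0)
  u_3 · u_2 = 0 (should be 0)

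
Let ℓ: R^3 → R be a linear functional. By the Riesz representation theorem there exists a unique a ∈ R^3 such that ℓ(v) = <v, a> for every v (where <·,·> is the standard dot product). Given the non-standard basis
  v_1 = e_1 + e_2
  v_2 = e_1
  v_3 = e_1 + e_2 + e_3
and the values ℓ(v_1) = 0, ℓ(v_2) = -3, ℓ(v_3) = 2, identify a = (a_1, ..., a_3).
a = (-3, 3, 2)

Write a = (a_1, ..., a_3) in the standard basis. For each basis vector v_i, ℓ(v_i) = <v_i, a> is a linear equation in the a_j's. Collect the n equations into a matrix system V a = ℓ, where row i of V is v_i (expressed in the standard basis). Since V is invertible (lower-triangular with 1s on the diagonal, up to permutation), solve by back-substitution:
  V =
[[1, 1, 0],
 [1, 0, 0],
 [1, 1, 1]]
  V a = (0, -3, 2)
Solving gives a = (-3, 3, 2).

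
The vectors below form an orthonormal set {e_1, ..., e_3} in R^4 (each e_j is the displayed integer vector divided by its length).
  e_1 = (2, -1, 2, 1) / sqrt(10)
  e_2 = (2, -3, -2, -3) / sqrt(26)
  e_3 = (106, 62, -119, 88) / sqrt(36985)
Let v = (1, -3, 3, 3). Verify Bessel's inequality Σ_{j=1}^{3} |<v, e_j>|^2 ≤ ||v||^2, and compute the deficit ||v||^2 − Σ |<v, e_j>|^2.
Σ |<v, e_j>|^2 = 11963/569; ||v||^2 = 28; deficit = 3969/569

Write each e_j = u_j / sqrt(<u_j, u_j>) where u_j is the displayed integer vector. Then <v, e_j> = <v, u_j> / sqrt(<u_j, u_j>), so |<v, e_j>|^2 = <v, u_j>^2 / <u_j, u_j>.
Coefficients: <v, e_1> = 14/sqrt(10), <v, e_2> = -4/sqrt(26), <v, e_3> = -173/sqrt(36985).
Square and sum: Σ |<v, e_j>|^2 = 11963/569.
Compute ||v||^2 = v·v = 28.
Deficit = 28 − 11963/569 = 3969/569 ≥ 0, confirming Bessel's inequality. (The deficit equals ||v − Σ <v,e_j> e_j||^2, the squared distance from v to span{e_j}.)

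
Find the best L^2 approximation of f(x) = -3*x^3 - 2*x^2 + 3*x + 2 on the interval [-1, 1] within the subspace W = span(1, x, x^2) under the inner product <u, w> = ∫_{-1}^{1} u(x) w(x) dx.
g(x) = -2*x^2 + 6*x/5 + 2

The best approximation g ∈ W is the orthogonal projection of f onto W. Writing g = a_0 + a_1 x + a_2 x^2, the coefficients solve the normal equations G · a = b where
  G_{ij} = <φ_i, φ_j> and b_i = <f, φ_i>, with φ_0 = 1, φ_1 = x, φ_2 = x^2.
G =
  [2, 0, 2/3]
  [0, 2/3, 0]
  [2/3, 0, 2/5],
b = (8/3, 4/5, 8/15).
Solving gives a_0 = 2, a_1 = 6/5, a_2 = -2, so
  g(x) = -2*x^2 + 6*x/5 + 2.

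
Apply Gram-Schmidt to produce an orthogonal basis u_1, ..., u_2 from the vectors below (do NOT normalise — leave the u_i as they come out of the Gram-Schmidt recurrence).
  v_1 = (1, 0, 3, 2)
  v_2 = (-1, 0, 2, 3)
Orthogonal basis:
  u_1 = (1, 0, 3, 2)
  u_2 = (-25/14, 0, -5/14, 10/7)

Apply the Gram-Schmidt recurrence
  u_1 = v_1
  u_i = v_i − Σ_{j<i} ((v_i · u_j) / (u_j · u_j)) · u_j.

Step by step this gives:
  u_1 = (1, 0, 3, 2)
  u_2 = (-25/14, 0, -5/14, 10/7)

Orthogonality check:
  u_2 · u_1 = 0 (should be 0)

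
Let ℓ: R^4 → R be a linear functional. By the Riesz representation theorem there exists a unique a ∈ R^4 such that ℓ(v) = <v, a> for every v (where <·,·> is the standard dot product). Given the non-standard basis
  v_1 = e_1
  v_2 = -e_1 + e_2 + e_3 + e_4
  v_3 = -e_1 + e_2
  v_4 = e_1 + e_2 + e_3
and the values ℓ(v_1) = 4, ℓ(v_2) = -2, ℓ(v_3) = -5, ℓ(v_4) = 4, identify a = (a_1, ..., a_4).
a = (4, -1, 1, 2)

Write a = (a_1, ..., a_4) in the standard basis. For each basis vector v_i, ℓ(v_i) = <v_i, a> is a linear equation in the a_j's. Collect the n equations into a matrix system V a = ℓ, where row i of V is v_i (expressed in the standard basis). Since V is invertible (lower-triangular with 1s on the diagonal, up to permutation), solve by back-substitution:
  V =
[[1, 0, 0, 0],
 [-1, 1, 1, 1],
 [-1, 1, 0, 0],
 [1, 1, 1, 0]]
  V a = (4, -2, -5, 4)
Solving gives a = (4, -1, 1, 2).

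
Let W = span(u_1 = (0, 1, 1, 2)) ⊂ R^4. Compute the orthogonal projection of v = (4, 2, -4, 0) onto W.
proj_W(v) = (0, -1/3, -1/3, -2/3)

Set up U = [u_1 | ... | u_1] ∈ R^(4×1). The projector onto W = col(U) is P = U (U^T U)^(-1) U^T.
Compute U^T U =
  [6],
and U^T v = (-2).
Solve U^T U · c = U^T v for the coefficients: c = (-1/3). The projection is proj_W(v) = U c.
Check: (v - proj_W(v)) · u_1 = 0  (should be 0).
Result: proj_W(v) = (0, -1/3, -1/3, -2/3).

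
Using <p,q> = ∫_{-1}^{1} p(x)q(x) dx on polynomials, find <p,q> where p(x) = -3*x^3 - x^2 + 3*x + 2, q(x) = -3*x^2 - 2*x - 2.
<p,q> = -166/15

Expand the product: p(x)·q(x) = 9*x^5 + 9*x^4 - x^3 - 10*x^2 - 10*x - 4.
∫_{-1}^{1} of each monomial x^k gives [2/(k+1) if k even, 0 if k odd]. Integrating term-by-term (or equivalently evaluating the antiderivative F(x) = 3*x^6/2 + 9*x^5/5 - x^4/4 - 10*x^3/3 - 5*x^2 - 4*x at the endpoints):
  F(1) − F(−1) = -557/60 − (107/60) = -166/15.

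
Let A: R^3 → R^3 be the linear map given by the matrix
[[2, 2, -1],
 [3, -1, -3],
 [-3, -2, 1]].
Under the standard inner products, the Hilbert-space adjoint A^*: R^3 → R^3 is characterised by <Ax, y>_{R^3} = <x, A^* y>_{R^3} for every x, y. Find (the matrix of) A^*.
A^* = A^T =
[[2, 3, -3],
 [2, -1, -2],
 [-1, -3, 1]]

For real matrices with standard dot products, the defining identity <Ax, y> = <x, A^* y> gives (Ax)^T y = x^T (A^*) y, i.e. x^T A^T y = x^T (A^*) y. Since this holds for all x, y, we must have A^* = A^T. Therefore
A^* =
[[2, 3, -3],
 [2, -1, -2],
 [-1, -3, 1]].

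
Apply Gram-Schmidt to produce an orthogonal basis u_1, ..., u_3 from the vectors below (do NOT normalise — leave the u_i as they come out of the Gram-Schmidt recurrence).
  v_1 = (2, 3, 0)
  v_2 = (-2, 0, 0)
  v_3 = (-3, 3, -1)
Orthogonal basis:
  u_1 = (2, 3, 0)
  u_2 = (-18/13, 12/13, 0)
  u_3 = (0, 0, -1)

Apply the Gram-Schmidt recurrence
  u_1 = v_1
  u_i = v_i − Σ_{j<i} ((v_i · u_j) / (u_j · u_j)) · u_j.

Step by step this gives:
  u_1 = (2, 3, 0)
  u_2 = (-18/13, 12/13, 0)
  u_3 = (0, 0, -1)

Orthogonality check:
  u_2 · u_1 = 0 (should be 0)
  u_3 · u_1 = 0 (should be 0)
  u_3 · u_2 = 0 (should be 0)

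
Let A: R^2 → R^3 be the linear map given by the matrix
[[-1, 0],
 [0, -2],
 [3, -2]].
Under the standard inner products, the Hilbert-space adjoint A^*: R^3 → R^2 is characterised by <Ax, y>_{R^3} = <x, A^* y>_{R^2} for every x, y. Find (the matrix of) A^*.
A^* = A^T =
[[-1, 0, 3],
 [0, -2, -2]]

For real matrices with standard dot products, the defining identity <Ax, y> = <x, A^* y> gives (Ax)^T y = x^T (A^*) y, i.e. x^T A^T y = x^T (A^*) y. Since this holds for all x, y, we must have A^* = A^T. Therefore
A^* =
[[-1, 0, 3],
 [0, -2, -2]].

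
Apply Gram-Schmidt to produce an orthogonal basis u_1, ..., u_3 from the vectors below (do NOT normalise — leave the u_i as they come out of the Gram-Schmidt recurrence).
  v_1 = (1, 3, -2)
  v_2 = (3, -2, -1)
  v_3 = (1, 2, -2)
Orthogonal basis:
  u_1 = (1, 3, -2)
  u_2 = (43/14, -25/14, -8/7)
  u_3 = (-7/39, -5/39, -11/39)

Apply the Gram-Schmidt recurrence
  u_1 = v_1
  u_i = v_i − Σ_{j<i} ((v_i · u_j) / (u_j · u_j)) · u_j.

Step by step this gives:
  u_1 = (1, 3, -2)
  u_2 = (43/14, -25/14, -8/7)
  u_3 = (-7/39, -5/39, -11/39)

Orthogonality check:
  u_2 · u_1 = 0 (should be 0)
  u_3 · u_1 = 0 (should be 0)
  u_3 · u_2 = 0 (should be 0)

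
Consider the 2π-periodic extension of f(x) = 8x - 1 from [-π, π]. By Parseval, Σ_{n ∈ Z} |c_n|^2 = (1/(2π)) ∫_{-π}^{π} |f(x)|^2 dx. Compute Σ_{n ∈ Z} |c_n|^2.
Σ |c_n|^2 = 64π^2/3 + 1

Expand and integrate term by term over [-π, π]:
  ∫ (8x)^2 dx = 64·(2π^3/3); ∫ 2·8·(-1)·x dx = 0 (odd integrand); ∫ (-1)^2 dx = 1·2π.
So (1/(2π)) ∫_{-π}^{π} (8x - 1)^2 dx = 64π^2/3 + 1 = 64π^2/3 + 1.
Parseval ⇒ Σ |c_n|^2 = 64π^2/3 + 1.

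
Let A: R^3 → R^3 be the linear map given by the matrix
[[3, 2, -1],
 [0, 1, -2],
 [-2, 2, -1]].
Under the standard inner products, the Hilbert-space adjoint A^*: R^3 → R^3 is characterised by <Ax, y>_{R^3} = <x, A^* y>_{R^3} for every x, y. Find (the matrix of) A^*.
A^* = A^T =
[[3, 0, -2],
 [2, 1, 2],
 [-1, -2, -1]]

For real matrices with standard dot products, the defining identity <Ax, y> = <x, A^* y> gives (Ax)^T y = x^T (A^*) y, i.e. x^T A^T y = x^T (A^*) y. Since this holds for all x, y, we must have A^* = A^T. Therefore
A^* =
[[3, 0, -2],
 [2, 1, 2],
 [-1, -2, -1]].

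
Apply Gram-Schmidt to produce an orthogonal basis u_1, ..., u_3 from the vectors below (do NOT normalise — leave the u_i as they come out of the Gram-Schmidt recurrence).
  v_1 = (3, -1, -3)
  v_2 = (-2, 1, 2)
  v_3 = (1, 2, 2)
Orthogonal basis:
  u_1 = (3, -1, -3)
  u_2 = (1/19, 6/19, -1/19)
  u_3 = (3/2, 0, 3/2)

Apply the Gram-Schmidt recurrence
  u_1 = v_1
  u_i = v_i − Σ_{j<i} ((v_i · u_j) / (u_j · u_j)) · u_j.

Step by step this gives:
  u_1 = (3, -1, -3)
  u_2 = (1/19, 6/19, -1/19)
  u_3 = (3/2, 0, 3/2)

Orthogonality check:
  u_2 · u_1 = 0 (should be 0)
  u_3 · u_1 = 0 (should be 0)
  u_3 · u_2 = 0 (should be 0)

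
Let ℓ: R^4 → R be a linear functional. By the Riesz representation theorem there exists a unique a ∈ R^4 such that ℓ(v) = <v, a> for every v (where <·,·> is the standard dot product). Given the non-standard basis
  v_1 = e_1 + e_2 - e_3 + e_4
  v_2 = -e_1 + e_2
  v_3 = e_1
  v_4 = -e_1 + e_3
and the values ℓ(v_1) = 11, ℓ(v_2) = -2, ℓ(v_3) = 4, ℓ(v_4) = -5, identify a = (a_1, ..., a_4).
a = (4, 2, -1, 4)

Write a = (a_1, ..., a_4) in the standard basis. For each basis vector v_i, ℓ(v_i) = <v_i, a> is a linear equation in the a_j's. Collect the n equations into a matrix system V a = ℓ, where row i of V is v_i (expressed in the standard basis). Since V is invertible (lower-triangular with 1s on the diagonal, up to permutation), solve by back-substitution:
  V =
[[1, 1, -1, 1],
 [-1, 1, 0, 0],
 [1, 0, 0, 0],
 [-1, 0, 1, 0]]
  V a = (11, -2, 4, -5)
Solving gives a = (4, 2, -1, 4).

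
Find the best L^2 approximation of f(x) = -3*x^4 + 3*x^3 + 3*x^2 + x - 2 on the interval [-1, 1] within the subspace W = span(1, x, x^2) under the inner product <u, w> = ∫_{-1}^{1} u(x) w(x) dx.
g(x) = 3*x^2/7 + 14*x/5 - 61/35

The best approximation g ∈ W is the orthogonal projection of f onto W. Writing g = a_0 + a_1 x + a_2 x^2, the coefficients solve the normal equations G · a = b where
  G_{ij} = <φ_i, φ_j> and b_i = <f, φ_i>, with φ_0 = 1, φ_1 = x, φ_2 = x^2.
G =
  [2, 0, 2/3]
  [0, 2/3, 0]
  [2/3, 0, 2/5],
b = (-16/5, 28/15, -104/105).
Solving gives a_0 = -61/35, a_1 = 14/5, a_2 = 3/7, so
  g(x) = 3*x^2/7 + 14*x/5 - 61/35.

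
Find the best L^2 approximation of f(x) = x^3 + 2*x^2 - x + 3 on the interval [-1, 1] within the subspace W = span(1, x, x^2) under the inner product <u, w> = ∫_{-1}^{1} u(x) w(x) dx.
g(x) = 2*x^2 - 2*x/5 + 3

The best approximation g ∈ W is the orthogonal projection of f onto W. Writing g = a_0 + a_1 x + a_2 x^2, the coefficients solve the normal equations G · a = b where
  G_{ij} = <φ_i, φ_j> and b_i = <f, φ_i>, with φ_0 = 1, φ_1 = x, φ_2 = x^2.
G =
  [2, 0, 2/3]
  [0, 2/3, 0]
  [2/3, 0, 2/5],
b = (22/3, -4/15, 14/5).
Solving gives a_0 = 3, a_1 = -2/5, a_2 = 2, so
  g(x) = 2*x^2 - 2*x/5 + 3.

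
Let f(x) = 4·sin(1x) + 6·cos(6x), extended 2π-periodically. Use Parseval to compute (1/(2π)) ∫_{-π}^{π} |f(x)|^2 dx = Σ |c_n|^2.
Σ |c_n|^2 = 26

Expand |f|^2 and use orthogonality of {sin(nx), cos(mx)} on [-π, π]:
  ∫_{-π}^{π} sin(nx)^2 dx = π, ∫ cos(mx)^2 dx = π, and cross terms integrate to 0.
So ∫_{-π}^{π} f(x)^2 dx = 4^2 · π + 6^2 · π = (16 + 36)π.
Divide by 2π: (16 + 36)/2 = 26.
By Parseval, this equals Σ |c_n|^2.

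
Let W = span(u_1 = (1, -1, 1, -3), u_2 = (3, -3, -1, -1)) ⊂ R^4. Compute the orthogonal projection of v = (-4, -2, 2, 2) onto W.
proj_W(v) = (-16/11, 16/11, 2/11, 12/11)

Set up U = [u_1 | ... | u_2] ∈ R^(4×2). The projector onto W = col(U) is P = U (U^T U)^(-1) U^T.
Compute U^T U =
  [12, 8]
  [8, 20],
and U^T v = (-6, -10).
Solve U^T U · c = U^T v for the coefficients: c = (-5/22, -9/22). The projection is proj_W(v) = U c.
Check: (v - proj_W(v)) · u_1 = 0  (should be 0).
Check: (v - proj_W(v)) · u_2 = 0  (should be 0).
Result: proj_W(v) = (-16/11, 16/11, 2/11, 12/11).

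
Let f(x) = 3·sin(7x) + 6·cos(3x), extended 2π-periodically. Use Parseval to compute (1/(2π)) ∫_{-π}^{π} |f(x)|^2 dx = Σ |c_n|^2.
Σ |c_n|^2 = 45/2

Expand |f|^2 and use orthogonality of {sin(nx), cos(mx)} on [-π, π]:
  ∫_{-π}^{π} sin(nx)^2 dx = π, ∫ cos(mx)^2 dx = π, and cross terms integrate to 0.
So ∫_{-π}^{π} f(x)^2 dx = 3^2 · π + 6^2 · π = (9 + 36)π.
Divide by 2π: (9 + 36)/2 = 45/2.
By Parseval, this equals Σ |c_n|^2.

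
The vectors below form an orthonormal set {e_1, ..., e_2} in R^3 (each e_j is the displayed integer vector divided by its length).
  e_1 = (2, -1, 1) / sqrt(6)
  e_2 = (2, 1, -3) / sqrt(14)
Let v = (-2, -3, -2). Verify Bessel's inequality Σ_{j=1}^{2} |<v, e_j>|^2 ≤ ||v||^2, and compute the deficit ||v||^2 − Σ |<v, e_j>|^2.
Σ |<v, e_j>|^2 = 11/7; ||v||^2 = 17; deficit = 108/7

Write each e_j = u_j / sqrt(<u_j, u_j>) where u_j is the displayed integer vector. Then <v, e_j> = <v, u_j> / sqrt(<u_j, u_j>), so |<v, e_j>|^2 = <v, u_j>^2 / <u_j, u_j>.
Coefficients: <v, e_1> = -3/sqrt(6), <v, e_2> = -1/sqrt(14).
Square and sum: Σ |<v, e_j>|^2 = 11/7.
Compute ||v||^2 = v·v = 17.
Deficit = 17 − 11/7 = 108/7 ≥ 0, confirming Bessel's inequality. (The deficit equals ||v − Σ <v,e_j> e_j||^2, the squared distance from v to span{e_j}.)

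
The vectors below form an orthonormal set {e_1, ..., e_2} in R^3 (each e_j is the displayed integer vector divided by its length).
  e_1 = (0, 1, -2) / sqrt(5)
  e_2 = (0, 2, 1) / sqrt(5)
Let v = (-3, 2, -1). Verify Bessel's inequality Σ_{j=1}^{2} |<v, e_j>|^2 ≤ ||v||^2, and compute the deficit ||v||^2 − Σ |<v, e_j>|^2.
Σ |<v, e_j>|^2 = 5; ||v||^2 = 14; deficit = 9

Write each e_j = u_j / sqrt(<u_j, u_j>) where u_j is the displayed integer vector. Then <v, e_j> = <v, u_j> / sqrt(<u_j, u_j>), so |<v, e_j>|^2 = <v, u_j>^2 / <u_j, u_j>.
Coefficients: <v, e_1> = 4/sqrt(5), <v, e_2> = 3/sqrt(5).
Square and sum: Σ |<v, e_j>|^2 = 5.
Compute ||v||^2 = v·v = 14.
Deficit = 14 − 5 = 9 ≥ 0, confirming Bessel's inequality. (The deficit equals ||v − Σ <v,e_j> e_j||^2, the squared distance from v to span{e_j}.)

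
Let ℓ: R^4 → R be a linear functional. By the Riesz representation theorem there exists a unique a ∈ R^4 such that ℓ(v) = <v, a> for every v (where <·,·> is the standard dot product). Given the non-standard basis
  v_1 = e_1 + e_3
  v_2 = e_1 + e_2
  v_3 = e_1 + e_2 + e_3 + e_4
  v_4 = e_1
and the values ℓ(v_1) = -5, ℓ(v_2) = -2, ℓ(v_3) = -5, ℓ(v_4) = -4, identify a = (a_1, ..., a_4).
a = (-4, 2, -1, -2)

Write a = (a_1, ..., a_4) in the standard basis. For each basis vector v_i, ℓ(v_i) = <v_i, a> is a linear equation in the a_j's. Collect the n equations into a matrix system V a = ℓ, where row i of V is v_i (expressed in the standard basis). Since V is invertible (lower-triangular with 1s on the diagonal, up to permutation), solve by back-substitution:
  V =
[[1, 0, 1, 0],
 [1, 1, 0, 0],
 [1, 1, 1, 1],
 [1, 0, 0, 0]]
  V a = (-5, -2, -5, -4)
Solving gives a = (-4, 2, -1, -2).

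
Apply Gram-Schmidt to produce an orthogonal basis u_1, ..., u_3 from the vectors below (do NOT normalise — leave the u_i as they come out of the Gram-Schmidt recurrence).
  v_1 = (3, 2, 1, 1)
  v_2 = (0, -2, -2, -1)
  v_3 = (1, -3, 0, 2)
Orthogonal basis:
  u_1 = (3, 2, 1, 1)
  u_2 = (7/5, -16/15, -23/15, -8/15)
  u_3 = (29/86, -95/43, 87/86, 103/43)

Apply the Gram-Schmidt recurrence
  u_1 = v_1
  u_i = v_i − Σ_{j<i} ((v_i · u_j) / (u_j · u_j)) · u_j.

Step by step this gives:
  u_1 = (3, 2, 1, 1)
  u_2 = (7/5, -16/15, -23/15, -8/15)
  u_3 = (29/86, -95/43, 87/86, 103/43)

Orthogonality check:
  u_2 · u_1 = 0 (should be 0)
  u_3 · u_1 = 0 (should be 0)
  u_3 · u_2 = 0 (should be 0)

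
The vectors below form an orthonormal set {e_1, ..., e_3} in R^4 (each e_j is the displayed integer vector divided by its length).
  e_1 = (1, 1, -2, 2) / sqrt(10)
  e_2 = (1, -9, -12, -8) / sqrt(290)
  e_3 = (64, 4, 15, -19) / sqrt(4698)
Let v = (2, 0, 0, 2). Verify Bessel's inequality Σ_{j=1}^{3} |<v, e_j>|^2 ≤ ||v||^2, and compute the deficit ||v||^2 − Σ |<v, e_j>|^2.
Σ |<v, e_j>|^2 = 6; ||v||^2 = 8; deficit = 2

Write each e_j = u_j / sqrt(<u_j, u_j>) where u_j is the displayed integer vector. Then <v, e_j> = <v, u_j> / sqrt(<u_j, u_j>), so |<v, e_j>|^2 = <v, u_j>^2 / <u_j, u_j>.
Coefficients: <v, e_1> = 6/sqrt(10), <v, e_2> = -14/sqrt(290), <v, e_3> = 90/sqrt(4698).
Square and sum: Σ |<v, e_j>|^2 = 6.
Compute ||v||^2 = v·v = 8.
Deficit = 8 − 6 = 2 ≥ 0, confirming Bessel's inequality. (The deficit equals ||v − Σ <v,e_j> e_j||^2, the squared distance from v to span{e_j}.)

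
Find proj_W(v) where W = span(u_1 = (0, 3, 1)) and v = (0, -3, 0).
proj_W(v) = (0, -27/10, -9/10)

Set up U = [u_1 | ... | u_1] ∈ R^(3×1). The projector onto W = col(U) is P = U (U^T U)^(-1) U^T.
Compute U^T U =
  [10],
and U^T v = (-9).
Solve U^T U · c = U^T v for the coefficients: c = (-9/10). The projection is proj_W(v) = U c.
Check: (v - proj_W(v)) · u_1 = 0  (should be 0).
Result: proj_W(v) = (0, -27/10, -9/10).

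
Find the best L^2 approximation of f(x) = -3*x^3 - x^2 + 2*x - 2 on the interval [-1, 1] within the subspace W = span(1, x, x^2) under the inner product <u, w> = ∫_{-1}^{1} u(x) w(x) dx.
g(x) = -x^2 + x/5 - 2

The best approximation g ∈ W is the orthogonal projection of f onto W. Writing g = a_0 + a_1 x + a_2 x^2, the coefficients solve the normal equations G · a = b where
  G_{ij} = <φ_i, φ_j> and b_i = <f, φ_i>, with φ_0 = 1, φ_1 = x, φ_2 = x^2.
G =
  [2, 0, 2/3]
  [0, 2/3, 0]
  [2/3, 0, 2/5],
b = (-14/3, 2/15, -26/15).
Solving gives a_0 = -2, a_1 = 1/5, a_2 = -1, so
  g(x) = -x^2 + x/5 - 2.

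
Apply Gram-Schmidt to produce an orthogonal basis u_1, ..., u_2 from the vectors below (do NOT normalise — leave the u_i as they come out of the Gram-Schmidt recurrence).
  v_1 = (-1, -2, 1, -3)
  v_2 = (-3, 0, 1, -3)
Orthogonal basis:
  u_1 = (-1, -2, 1, -3)
  u_2 = (-32/15, 26/15, 2/15, -2/5)

Apply the Gram-Schmidt recurrence
  u_1 = v_1
  u_i = v_i − Σ_{j<i} ((v_i · u_j) / (u_j · u_j)) · u_j.

Step by step this gives:
  u_1 = (-1, -2, 1, -3)
  u_2 = (-32/15, 26/15, 2/15, -2/5)

Orthogonality check:
  u_2 · u_1 = 0 (should be 0)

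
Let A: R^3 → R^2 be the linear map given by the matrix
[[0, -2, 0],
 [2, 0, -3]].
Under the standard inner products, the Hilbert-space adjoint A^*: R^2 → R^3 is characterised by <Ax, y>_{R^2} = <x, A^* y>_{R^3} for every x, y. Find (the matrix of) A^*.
A^* = A^T =
[[0, 2],
 [-2, 0],
 [0, -3]]

For real matrices with standard dot products, the defining identity <Ax, y> = <x, A^* y> gives (Ax)^T y = x^T (A^*) y, i.e. x^T A^T y = x^T (A^*) y. Since this holds for all x, y, we must have A^* = A^T. Therefore
A^* =
[[0, 2],
 [-2, 0],
 [0, -3]].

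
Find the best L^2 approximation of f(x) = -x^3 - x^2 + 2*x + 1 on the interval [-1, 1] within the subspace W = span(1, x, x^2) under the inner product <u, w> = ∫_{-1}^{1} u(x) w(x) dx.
g(x) = -x^2 + 7*x/5 + 1

The best approximation g ∈ W is the orthogonal projection of f onto W. Writing g = a_0 + a_1 x + a_2 x^2, the coefficients solve the normal equations G · a = b where
  G_{ij} = <φ_i, φ_j> and b_i = <f, φ_i>, with φ_0 = 1, φ_1 = x, φ_2 = x^2.
G =
  [2, 0, 2/3]
  [0, 2/3, 0]
  [2/3, 0, 2/5],
b = (4/3, 14/15, 4/15).
Solving gives a_0 = 1, a_1 = 7/5, a_2 = -1, so
  g(x) = -x^2 + 7*x/5 + 1.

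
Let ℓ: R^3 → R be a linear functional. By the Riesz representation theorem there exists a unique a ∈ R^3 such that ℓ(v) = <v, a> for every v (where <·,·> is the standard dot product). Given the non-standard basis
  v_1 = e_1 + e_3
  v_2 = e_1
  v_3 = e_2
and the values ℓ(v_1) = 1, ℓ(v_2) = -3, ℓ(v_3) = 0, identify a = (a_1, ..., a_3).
a = (-3, 0, 4)

Write a = (a_1, ..., a_3) in the standard basis. For each basis vector v_i, ℓ(v_i) = <v_i, a> is a linear equation in the a_j's. Collect the n equations into a matrix system V a = ℓ, where row i of V is v_i (expressed in the standard basis). Since V is invertible (lower-triangular with 1s on the diagonal, up to permutation), solve by back-substitution:
  V =
[[1, 0, 1],
 [1, 0, 0],
 [0, 1, 0]]
  V a = (1, -3, 0)
Solving gives a = (-3, 0, 4).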